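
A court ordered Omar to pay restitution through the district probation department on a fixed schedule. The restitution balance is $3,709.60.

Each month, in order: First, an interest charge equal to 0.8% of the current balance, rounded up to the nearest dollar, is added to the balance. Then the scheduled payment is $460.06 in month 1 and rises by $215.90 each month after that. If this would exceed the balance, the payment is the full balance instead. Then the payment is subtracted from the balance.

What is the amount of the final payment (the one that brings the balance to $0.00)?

$673.96

Month 1: opening $3,709.60; interest $30.00 → $3,739.60; payment $460.06; balance $3,279.54
Month 2: opening $3,279.54; interest $27.00 → $3,306.54; payment $675.96; balance $2,630.58
Month 3: opening $2,630.58; interest $22.00 → $2,652.58; payment $891.86; balance $1,760.72
Month 4: opening $1,760.72; interest $15.00 → $1,775.72; payment $1,107.76; balance $667.96
Month 5: opening $667.96; interest $6.00 → $673.96; payment $673.96; balance $0.00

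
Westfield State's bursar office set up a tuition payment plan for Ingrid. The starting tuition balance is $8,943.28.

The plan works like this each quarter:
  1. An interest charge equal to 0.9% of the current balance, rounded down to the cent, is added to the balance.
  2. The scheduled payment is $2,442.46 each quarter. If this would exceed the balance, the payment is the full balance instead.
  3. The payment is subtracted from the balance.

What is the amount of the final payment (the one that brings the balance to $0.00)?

$1,809.53

# | Opening | Interest | Payment | End bal
1 | $8,943.28 | $80.48 | $2,442.46 | $6,581.30
2 | $6,581.30 | $59.23 | $2,442.46 | $4,198.07
3 | $4,198.07 | $37.78 | $2,442.46 | $1,793.39
4 | $1,793.39 | $16.14 | $1,809.53 | $0.00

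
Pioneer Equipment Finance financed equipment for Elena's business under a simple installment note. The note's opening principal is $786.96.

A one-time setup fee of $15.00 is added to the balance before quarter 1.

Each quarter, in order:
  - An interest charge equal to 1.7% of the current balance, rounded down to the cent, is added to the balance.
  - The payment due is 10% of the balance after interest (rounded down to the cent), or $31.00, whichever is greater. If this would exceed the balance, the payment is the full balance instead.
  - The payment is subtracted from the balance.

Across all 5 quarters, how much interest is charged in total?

$57.53

Quarter 1: opening $801.96; interest $13.63 → $815.59; payment $81.55; balance $734.04
Quarter 2: opening $734.04; interest $12.47 → $746.51; payment $74.65; balance $671.86
Quarter 3: opening $671.86; interest $11.42 → $683.28; payment $68.32; balance $614.96
Quarter 4: opening $614.96; interest $10.45 → $625.41; payment $62.54; balance $562.87
Quarter 5: opening $562.87; interest $9.56 → $572.43; payment $57.24; balance $515.19
Total interest: $13.63 + $12.47 + $11.42 + $10.45 + $9.56 = $57.53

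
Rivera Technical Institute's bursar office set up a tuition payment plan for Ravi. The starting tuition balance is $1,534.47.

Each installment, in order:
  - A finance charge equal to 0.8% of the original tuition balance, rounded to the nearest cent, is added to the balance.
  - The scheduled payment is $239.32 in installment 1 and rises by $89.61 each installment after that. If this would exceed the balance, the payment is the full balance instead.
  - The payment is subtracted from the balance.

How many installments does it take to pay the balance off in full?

5

Installment 1: $1,534.47 +$12.28 interest = $1,546.75; pay $239.32 → $1,307.43
Installment 2: $1,307.43 +$12.28 interest = $1,319.71; pay $328.93 → $990.78
Installment 3: $990.78 +$12.28 interest = $1,003.06; pay $418.54 → $584.52
Installment 4: $584.52 +$12.28 interest = $596.80; pay $508.15 → $88.65
Installment 5: $88.65 +$12.28 interest = $100.93; pay $100.93 → $0.00
Balance reaches $0.00 in installment 5.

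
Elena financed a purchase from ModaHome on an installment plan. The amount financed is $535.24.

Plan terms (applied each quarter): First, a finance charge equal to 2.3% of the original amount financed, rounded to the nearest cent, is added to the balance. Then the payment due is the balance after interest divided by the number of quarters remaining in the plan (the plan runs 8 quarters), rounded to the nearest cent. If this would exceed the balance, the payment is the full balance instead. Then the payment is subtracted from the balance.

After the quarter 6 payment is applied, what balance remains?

Quarter 1: opening $535.24; interest $12.31 → $547.55; payment $68.44; balance $479.11
Quarter 2: opening $479.11; interest $12.31 → $491.42; payment $70.20; balance $421.22
Quarter 3: opening $421.22; interest $12.31 → $433.53; payment $72.26; balance $361.27
Quarter 4: opening $361.27; interest $12.31 → $373.58; payment $74.72; balance $298.86
Quarter 5: opening $298.86; interest $12.31 → $311.17; payment $77.79; balance $233.38
Quarter 6: opening $233.38; interest $12.31 → $245.69; payment $81.90; balance $163.79

$163.79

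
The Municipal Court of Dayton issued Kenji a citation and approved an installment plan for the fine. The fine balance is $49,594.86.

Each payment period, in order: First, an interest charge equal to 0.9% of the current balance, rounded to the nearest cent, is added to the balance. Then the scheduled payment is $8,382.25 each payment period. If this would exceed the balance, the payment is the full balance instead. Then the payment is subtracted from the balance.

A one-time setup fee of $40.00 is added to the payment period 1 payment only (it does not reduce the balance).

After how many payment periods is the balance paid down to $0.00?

7

Payment period 1: opening $49,594.86; interest $446.35 → $50,041.21; payment $8,382.25 (+ $40.00 fee); balance $41,658.96
Payment period 2: opening $41,658.96; interest $374.93 → $42,033.89; payment $8,382.25; balance $33,651.64
Payment period 3: opening $33,651.64; interest $302.86 → $33,954.50; payment $8,382.25; balance $25,572.25
Payment period 4: opening $25,572.25; interest $230.15 → $25,802.40; payment $8,382.25; balance $17,420.15
Payment period 5: opening $17,420.15; interest $156.78 → $17,576.93; payment $8,382.25; balance $9,194.68
Payment period 6: opening $9,194.68; interest $82.75 → $9,277.43; payment $8,382.25; balance $895.18
Payment period 7: opening $895.18; interest $8.06 → $903.24; payment $903.24; balance $0.00
Balance reaches $0.00 in payment period 7.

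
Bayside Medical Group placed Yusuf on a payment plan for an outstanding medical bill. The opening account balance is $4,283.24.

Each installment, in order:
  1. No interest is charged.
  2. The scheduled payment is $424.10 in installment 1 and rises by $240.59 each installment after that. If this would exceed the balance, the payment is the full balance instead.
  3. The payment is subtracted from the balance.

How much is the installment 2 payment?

$664.69

# | Opening | Payment | End bal
1 | $4,283.24 | $424.10 | $3,859.14
2 | $3,859.14 | $664.69 | $3,194.45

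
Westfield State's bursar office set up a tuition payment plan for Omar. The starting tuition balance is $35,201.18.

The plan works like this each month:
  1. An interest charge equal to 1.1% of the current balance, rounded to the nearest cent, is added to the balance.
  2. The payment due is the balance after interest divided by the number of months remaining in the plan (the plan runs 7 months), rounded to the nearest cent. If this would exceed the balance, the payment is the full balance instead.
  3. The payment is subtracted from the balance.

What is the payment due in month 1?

Month 1: opening $35,201.18; interest $387.21 → $35,588.39; payment $5,084.06; balance $30,504.33

$5,084.06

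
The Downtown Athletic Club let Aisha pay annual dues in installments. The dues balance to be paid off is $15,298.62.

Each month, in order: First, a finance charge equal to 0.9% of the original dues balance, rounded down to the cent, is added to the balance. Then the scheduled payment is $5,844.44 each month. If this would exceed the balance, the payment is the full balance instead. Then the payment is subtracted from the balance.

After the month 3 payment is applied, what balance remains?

# | Opening | Interest | Payment | End bal
1 | $15,298.62 | $137.68 | $5,844.44 | $9,591.86
2 | $9,591.86 | $137.68 | $5,844.44 | $3,885.10
3 | $3,885.10 | $137.68 | $4,022.78 | $0.00

$0.00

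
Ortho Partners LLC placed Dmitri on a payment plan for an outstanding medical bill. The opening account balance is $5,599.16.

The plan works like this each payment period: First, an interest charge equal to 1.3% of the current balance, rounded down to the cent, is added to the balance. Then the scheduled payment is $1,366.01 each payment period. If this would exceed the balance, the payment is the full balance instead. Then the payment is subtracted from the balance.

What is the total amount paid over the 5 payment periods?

$5,792.75

Payment period 1: opening $5,599.16; interest $72.78 → $5,671.94; payment $1,366.01; balance $4,305.93
Payment period 2: opening $4,305.93; interest $55.97 → $4,361.90; payment $1,366.01; balance $2,995.89
Payment period 3: opening $2,995.89; interest $38.94 → $3,034.83; payment $1,366.01; balance $1,668.82
Payment period 4: opening $1,668.82; interest $21.69 → $1,690.51; payment $1,366.01; balance $324.50
Payment period 5: opening $324.50; interest $4.21 → $328.71; payment $328.71; balance $0.00
Total paid: $5,792.75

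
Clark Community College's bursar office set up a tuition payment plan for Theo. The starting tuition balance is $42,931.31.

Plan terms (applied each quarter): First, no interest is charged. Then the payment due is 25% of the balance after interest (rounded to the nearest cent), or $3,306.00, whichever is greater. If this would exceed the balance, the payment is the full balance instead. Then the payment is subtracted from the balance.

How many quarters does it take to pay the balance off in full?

Quarter 1: opening $42,931.31; payment $10,732.83; balance $32,198.48
Quarter 2: opening $32,198.48; payment $8,049.62; balance $24,148.86
Quarter 3: opening $24,148.86; payment $6,037.22; balance $18,111.64
Quarter 4: opening $18,111.64; payment $4,527.91; balance $13,583.73
Quarter 5: opening $13,583.73; payment $3,395.93; balance $10,187.80
Quarter 6: opening $10,187.80; payment $3,306.00; balance $6,881.80
Quarter 7: opening $6,881.80; payment $3,306.00; balance $3,575.80
Quarter 8: opening $3,575.80; payment $3,306.00; balance $269.80
Quarter 9: opening $269.80; payment $269.80; balance $0.00
Balance reaches $0.00 in quarter 9.

9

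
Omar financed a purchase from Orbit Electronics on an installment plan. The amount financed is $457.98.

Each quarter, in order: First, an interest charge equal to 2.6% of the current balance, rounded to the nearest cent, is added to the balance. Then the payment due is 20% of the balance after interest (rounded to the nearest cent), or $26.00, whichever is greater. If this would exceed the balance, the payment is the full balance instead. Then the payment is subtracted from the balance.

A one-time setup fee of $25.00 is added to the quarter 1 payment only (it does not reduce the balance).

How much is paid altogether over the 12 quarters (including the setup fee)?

$541.55

# | Opening | Interest | Payment | Fee | End bal
1 | $457.98 | $11.91 | $93.98 | $25.00 | $375.91
2 | $375.91 | $9.77 | $77.14 | — | $308.54
3 | $308.54 | $8.02 | $63.31 | — | $253.25
4 | $253.25 | $6.58 | $51.97 | — | $207.86
5 | $207.86 | $5.40 | $42.65 | — | $170.61
6 | $170.61 | $4.44 | $35.01 | — | $140.04
7 | $140.04 | $3.64 | $28.74 | — | $114.94
8 | $114.94 | $2.99 | $26.00 | — | $91.93
9 | $91.93 | $2.39 | $26.00 | — | $68.32
10 | $68.32 | $1.78 | $26.00 | — | $44.10
11 | $44.10 | $1.15 | $26.00 | — | $19.25
12 | $19.25 | $0.50 | $19.75 | — | $0.00
Total paid: $541.55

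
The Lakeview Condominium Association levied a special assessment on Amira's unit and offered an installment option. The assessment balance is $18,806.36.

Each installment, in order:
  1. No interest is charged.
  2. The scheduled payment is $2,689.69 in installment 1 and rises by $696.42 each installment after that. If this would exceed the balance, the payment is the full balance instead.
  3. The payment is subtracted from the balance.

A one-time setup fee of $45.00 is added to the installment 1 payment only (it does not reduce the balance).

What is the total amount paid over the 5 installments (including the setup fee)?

$18,851.36

Installment 1: opening $18,806.36; payment $2,689.69 (+ $45.00 fee); balance $16,116.67
Installment 2: opening $16,116.67; payment $3,386.11; balance $12,730.56
Installment 3: opening $12,730.56; payment $4,082.53; balance $8,648.03
Installment 4: opening $8,648.03; payment $4,778.95; balance $3,869.08
Installment 5: opening $3,869.08; payment $3,869.08; balance $0.00
Total paid: $18,851.36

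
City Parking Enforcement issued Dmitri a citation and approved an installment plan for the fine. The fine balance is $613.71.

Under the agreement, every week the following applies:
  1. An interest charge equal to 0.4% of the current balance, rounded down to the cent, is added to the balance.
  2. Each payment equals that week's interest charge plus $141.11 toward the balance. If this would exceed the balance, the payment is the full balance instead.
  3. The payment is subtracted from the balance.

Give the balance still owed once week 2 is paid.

Week 1: opening $613.71; interest $2.45 → $616.16; payment $143.56; balance $472.60
Week 2: opening $472.60; interest $1.89 → $474.49; payment $143.00; balance $331.49

$331.49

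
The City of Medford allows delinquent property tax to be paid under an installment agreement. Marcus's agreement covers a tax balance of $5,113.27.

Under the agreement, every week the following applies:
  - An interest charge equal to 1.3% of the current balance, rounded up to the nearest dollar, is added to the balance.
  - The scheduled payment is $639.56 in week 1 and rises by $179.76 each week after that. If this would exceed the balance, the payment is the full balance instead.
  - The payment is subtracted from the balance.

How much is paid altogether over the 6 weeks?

$5,354.27

Week 1: $5,113.27 +$67.00 interest = $5,180.27; pay $639.56 → $4,540.71
Week 2: $4,540.71 +$60.00 interest = $4,600.71; pay $819.32 → $3,781.39
Week 3: $3,781.39 +$50.00 interest = $3,831.39; pay $999.08 → $2,832.31
Week 4: $2,832.31 +$37.00 interest = $2,869.31; pay $1,178.84 → $1,690.47
Week 5: $1,690.47 +$22.00 interest = $1,712.47; pay $1,358.60 → $353.87
Week 6: $353.87 +$5.00 interest = $358.87; pay $358.87 → $0.00
Total paid: $5,354.27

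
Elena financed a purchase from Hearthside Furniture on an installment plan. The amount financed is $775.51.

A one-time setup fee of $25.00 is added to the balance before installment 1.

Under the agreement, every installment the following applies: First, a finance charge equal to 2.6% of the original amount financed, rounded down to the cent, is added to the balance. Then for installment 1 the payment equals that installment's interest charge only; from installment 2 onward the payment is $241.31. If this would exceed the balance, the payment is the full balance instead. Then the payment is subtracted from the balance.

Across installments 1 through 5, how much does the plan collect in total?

Installment 1: opening $800.51; interest $20.16 → $820.67; payment $20.16; balance $800.51
Installment 2: opening $800.51; interest $20.16 → $820.67; payment $241.31; balance $579.36
Installment 3: opening $579.36; interest $20.16 → $599.52; payment $241.31; balance $358.21
Installment 4: opening $358.21; interest $20.16 → $378.37; payment $241.31; balance $137.06
Installment 5: opening $137.06; interest $20.16 → $157.22; payment $157.22; balance $0.00
Total paid: $901.31

$901.31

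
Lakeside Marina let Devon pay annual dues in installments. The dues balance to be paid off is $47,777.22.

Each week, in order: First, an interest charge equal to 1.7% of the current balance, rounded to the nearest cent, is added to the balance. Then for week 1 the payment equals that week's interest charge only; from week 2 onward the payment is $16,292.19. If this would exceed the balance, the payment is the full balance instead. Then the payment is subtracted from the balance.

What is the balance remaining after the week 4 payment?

# | Opening | Interest | Payment | End bal
1 | $47,777.22 | $812.21 | $812.21 | $47,777.22
2 | $47,777.22 | $812.21 | $16,292.19 | $32,297.24
3 | $32,297.24 | $549.05 | $16,292.19 | $16,554.10
4 | $16,554.10 | $281.42 | $16,292.19 | $543.33

$543.33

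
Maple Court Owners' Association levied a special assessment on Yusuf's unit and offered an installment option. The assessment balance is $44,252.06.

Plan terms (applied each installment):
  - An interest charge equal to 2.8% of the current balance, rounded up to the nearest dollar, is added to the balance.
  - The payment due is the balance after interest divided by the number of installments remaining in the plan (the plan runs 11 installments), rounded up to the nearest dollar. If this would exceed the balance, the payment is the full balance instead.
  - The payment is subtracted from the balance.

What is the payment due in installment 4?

Installment 1: $44,252.06 +$1,240.00 interest = $45,492.06; pay $4,136.00 → $41,356.06
Installment 2: $41,356.06 +$1,158.00 interest = $42,514.06; pay $4,252.00 → $38,262.06
Installment 3: $38,262.06 +$1,072.00 interest = $39,334.06; pay $4,371.00 → $34,963.06
Installment 4: $34,963.06 +$979.00 interest = $35,942.06; pay $4,493.00 → $31,449.06

$4,493.00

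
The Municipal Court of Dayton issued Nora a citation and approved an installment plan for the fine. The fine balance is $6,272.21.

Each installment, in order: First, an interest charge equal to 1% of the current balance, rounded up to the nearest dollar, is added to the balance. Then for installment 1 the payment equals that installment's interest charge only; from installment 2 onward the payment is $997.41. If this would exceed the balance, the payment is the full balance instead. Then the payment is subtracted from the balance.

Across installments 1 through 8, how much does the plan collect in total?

$6,578.21

Installment 1: opening $6,272.21; interest $63.00 → $6,335.21; payment $63.00; balance $6,272.21
Installment 2: opening $6,272.21; interest $63.00 → $6,335.21; payment $997.41; balance $5,337.80
Installment 3: opening $5,337.80; interest $54.00 → $5,391.80; payment $997.41; balance $4,394.39
Installment 4: opening $4,394.39; interest $44.00 → $4,438.39; payment $997.41; balance $3,440.98
Installment 5: opening $3,440.98; interest $35.00 → $3,475.98; payment $997.41; balance $2,478.57
Installment 6: opening $2,478.57; interest $25.00 → $2,503.57; payment $997.41; balance $1,506.16
Installment 7: opening $1,506.16; interest $16.00 → $1,522.16; payment $997.41; balance $524.75
Installment 8: opening $524.75; interest $6.00 → $530.75; payment $530.75; balance $0.00
Total paid: $6,578.21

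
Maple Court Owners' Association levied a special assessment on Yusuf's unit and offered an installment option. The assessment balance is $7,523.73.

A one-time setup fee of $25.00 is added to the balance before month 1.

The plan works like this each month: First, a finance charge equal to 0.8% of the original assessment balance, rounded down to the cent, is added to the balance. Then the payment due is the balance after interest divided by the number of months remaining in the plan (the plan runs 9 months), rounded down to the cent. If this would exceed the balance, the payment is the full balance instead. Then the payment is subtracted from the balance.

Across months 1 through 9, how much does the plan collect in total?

Month 1: opening $7,548.73; interest $60.18 → $7,608.91; payment $845.43; balance $6,763.48
Month 2: opening $6,763.48; interest $60.18 → $6,823.66; payment $852.95; balance $5,970.71
Month 3: opening $5,970.71; interest $60.18 → $6,030.89; payment $861.55; balance $5,169.34
Month 4: opening $5,169.34; interest $60.18 → $5,229.52; payment $871.58; balance $4,357.94
Month 5: opening $4,357.94; interest $60.18 → $4,418.12; payment $883.62; balance $3,534.50
Month 6: opening $3,534.50; interest $60.18 → $3,594.68; payment $898.67; balance $2,696.01
Month 7: opening $2,696.01; interest $60.18 → $2,756.19; payment $918.73; balance $1,837.46
Month 8: opening $1,837.46; interest $60.18 → $1,897.64; payment $948.82; balance $948.82
Month 9: opening $948.82; interest $60.18 → $1,009.00; payment $1,009.00; balance $0.00
Total paid: $8,090.35

$8,090.35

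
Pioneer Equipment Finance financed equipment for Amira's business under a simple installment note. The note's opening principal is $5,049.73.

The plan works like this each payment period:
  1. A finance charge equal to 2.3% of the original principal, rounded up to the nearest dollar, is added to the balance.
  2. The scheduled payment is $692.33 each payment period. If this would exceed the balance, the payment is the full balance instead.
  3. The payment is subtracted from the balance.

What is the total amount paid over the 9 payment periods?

$6,102.73

Payment period 1: opening $5,049.73; interest $117.00 → $5,166.73; payment $692.33; balance $4,474.40
Payment period 2: opening $4,474.40; interest $117.00 → $4,591.40; payment $692.33; balance $3,899.07
Payment period 3: opening $3,899.07; interest $117.00 → $4,016.07; payment $692.33; balance $3,323.74
Payment period 4: opening $3,323.74; interest $117.00 → $3,440.74; payment $692.33; balance $2,748.41
Payment period 5: opening $2,748.41; interest $117.00 → $2,865.41; payment $692.33; balance $2,173.08
Payment period 6: opening $2,173.08; interest $117.00 → $2,290.08; payment $692.33; balance $1,597.75
Payment period 7: opening $1,597.75; interest $117.00 → $1,714.75; payment $692.33; balance $1,022.42
Payment period 8: opening $1,022.42; interest $117.00 → $1,139.42; payment $692.33; balance $447.09
Payment period 9: opening $447.09; interest $117.00 → $564.09; payment $564.09; balance $0.00
Total paid: $6,102.73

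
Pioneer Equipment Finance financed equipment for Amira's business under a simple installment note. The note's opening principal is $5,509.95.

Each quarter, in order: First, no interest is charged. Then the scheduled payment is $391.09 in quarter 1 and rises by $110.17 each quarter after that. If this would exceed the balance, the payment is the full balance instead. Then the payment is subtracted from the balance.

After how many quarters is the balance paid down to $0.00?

8

Quarter 1: opening $5,509.95; payment $391.09; balance $5,118.86
Quarter 2: opening $5,118.86; payment $501.26; balance $4,617.60
Quarter 3: opening $4,617.60; payment $611.43; balance $4,006.17
Quarter 4: opening $4,006.17; payment $721.60; balance $3,284.57
Quarter 5: opening $3,284.57; payment $831.77; balance $2,452.80
Quarter 6: opening $2,452.80; payment $941.94; balance $1,510.86
Quarter 7: opening $1,510.86; payment $1,052.11; balance $458.75
Quarter 8: opening $458.75; payment $458.75; balance $0.00
Balance reaches $0.00 in quarter 8.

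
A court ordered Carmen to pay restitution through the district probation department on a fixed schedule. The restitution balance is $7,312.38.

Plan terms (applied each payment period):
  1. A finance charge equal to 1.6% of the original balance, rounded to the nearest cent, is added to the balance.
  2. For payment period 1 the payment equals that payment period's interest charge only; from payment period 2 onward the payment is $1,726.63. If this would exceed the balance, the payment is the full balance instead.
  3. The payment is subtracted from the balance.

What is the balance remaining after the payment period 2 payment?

# | Opening | Interest | Payment | End bal
1 | $7,312.38 | $117.00 | $117.00 | $7,312.38
2 | $7,312.38 | $117.00 | $1,726.63 | $5,702.75

$5,702.75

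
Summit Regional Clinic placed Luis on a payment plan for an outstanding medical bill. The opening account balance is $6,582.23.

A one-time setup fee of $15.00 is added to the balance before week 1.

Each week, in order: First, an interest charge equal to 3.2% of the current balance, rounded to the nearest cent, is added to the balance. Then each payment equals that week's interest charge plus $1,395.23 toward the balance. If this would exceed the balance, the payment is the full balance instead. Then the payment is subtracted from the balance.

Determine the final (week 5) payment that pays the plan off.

$1,048.83

Week 1: $6,597.23 +$211.11 interest = $6,808.34; pay $1,606.34 → $5,202.00
Week 2: $5,202.00 +$166.46 interest = $5,368.46; pay $1,561.69 → $3,806.77
Week 3: $3,806.77 +$121.82 interest = $3,928.59; pay $1,517.05 → $2,411.54
Week 4: $2,411.54 +$77.17 interest = $2,488.71; pay $1,472.40 → $1,016.31
Week 5: $1,016.31 +$32.52 interest = $1,048.83; pay $1,048.83 → $0.00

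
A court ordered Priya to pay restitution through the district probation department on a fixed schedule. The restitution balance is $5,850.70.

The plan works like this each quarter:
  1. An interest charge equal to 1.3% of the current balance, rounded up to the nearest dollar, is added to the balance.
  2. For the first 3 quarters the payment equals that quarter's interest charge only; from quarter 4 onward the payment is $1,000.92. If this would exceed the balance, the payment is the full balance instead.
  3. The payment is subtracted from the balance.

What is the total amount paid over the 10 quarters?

$6,360.70

Quarter 1: $5,850.70 +$77.00 interest = $5,927.70; pay $77.00 → $5,850.70
Quarter 2: $5,850.70 +$77.00 interest = $5,927.70; pay $77.00 → $5,850.70
Quarter 3: $5,850.70 +$77.00 interest = $5,927.70; pay $77.00 → $5,850.70
Quarter 4: $5,850.70 +$77.00 interest = $5,927.70; pay $1,000.92 → $4,926.78
Quarter 5: $4,926.78 +$65.00 interest = $4,991.78; pay $1,000.92 → $3,990.86
Quarter 6: $3,990.86 +$52.00 interest = $4,042.86; pay $1,000.92 → $3,041.94
Quarter 7: $3,041.94 +$40.00 interest = $3,081.94; pay $1,000.92 → $2,081.02
Quarter 8: $2,081.02 +$28.00 interest = $2,109.02; pay $1,000.92 → $1,108.10
Quarter 9: $1,108.10 +$15.00 interest = $1,123.10; pay $1,000.92 → $122.18
Quarter 10: $122.18 +$2.00 interest = $124.18; pay $124.18 → $0.00
Total paid: $6,360.70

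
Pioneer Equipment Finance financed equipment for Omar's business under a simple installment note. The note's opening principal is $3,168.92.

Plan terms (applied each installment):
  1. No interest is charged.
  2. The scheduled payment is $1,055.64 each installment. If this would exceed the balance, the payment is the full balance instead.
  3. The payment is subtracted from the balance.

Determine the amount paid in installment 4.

$2.00

# | Opening | Payment | End bal
1 | $3,168.92 | $1,055.64 | $2,113.28
2 | $2,113.28 | $1,055.64 | $1,057.64
3 | $1,057.64 | $1,055.64 | $2.00
4 | $2.00 | $2.00 | $0.00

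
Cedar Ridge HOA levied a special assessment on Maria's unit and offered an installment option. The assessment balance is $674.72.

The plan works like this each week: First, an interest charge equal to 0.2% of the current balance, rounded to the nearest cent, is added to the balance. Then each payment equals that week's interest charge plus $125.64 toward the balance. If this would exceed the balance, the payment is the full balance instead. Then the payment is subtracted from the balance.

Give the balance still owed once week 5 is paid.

# | Opening | Interest | Payment | End bal
1 | $674.72 | $1.35 | $126.99 | $549.08
2 | $549.08 | $1.10 | $126.74 | $423.44
3 | $423.44 | $0.85 | $126.49 | $297.80
4 | $297.80 | $0.60 | $126.24 | $172.16
5 | $172.16 | $0.34 | $125.98 | $46.52

$46.52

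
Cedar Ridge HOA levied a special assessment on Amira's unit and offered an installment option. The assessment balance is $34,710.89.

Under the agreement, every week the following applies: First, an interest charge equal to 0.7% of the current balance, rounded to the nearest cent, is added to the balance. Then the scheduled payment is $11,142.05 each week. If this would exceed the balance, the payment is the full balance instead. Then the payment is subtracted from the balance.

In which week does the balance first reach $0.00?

4

Week 1: opening $34,710.89; interest $242.98 → $34,953.87; payment $11,142.05; balance $23,811.82
Week 2: opening $23,811.82; interest $166.68 → $23,978.50; payment $11,142.05; balance $12,836.45
Week 3: opening $12,836.45; interest $89.86 → $12,926.31; payment $11,142.05; balance $1,784.26
Week 4: opening $1,784.26; interest $12.49 → $1,796.75; payment $1,796.75; balance $0.00
Balance reaches $0.00 in week 4.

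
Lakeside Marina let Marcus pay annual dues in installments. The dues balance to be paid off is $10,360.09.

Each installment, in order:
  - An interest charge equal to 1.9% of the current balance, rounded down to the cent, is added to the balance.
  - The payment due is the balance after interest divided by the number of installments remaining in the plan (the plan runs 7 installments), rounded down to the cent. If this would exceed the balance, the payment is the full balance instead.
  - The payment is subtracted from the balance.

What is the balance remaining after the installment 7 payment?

$0.00

Installment 1: opening $10,360.09; interest $196.84 → $10,556.93; payment $1,508.13; balance $9,048.80
Installment 2: opening $9,048.80; interest $171.92 → $9,220.72; payment $1,536.78; balance $7,683.94
Installment 3: opening $7,683.94; interest $145.99 → $7,829.93; payment $1,565.98; balance $6,263.95
Installment 4: opening $6,263.95; interest $119.01 → $6,382.96; payment $1,595.74; balance $4,787.22
Installment 5: opening $4,787.22; interest $90.95 → $4,878.17; payment $1,626.05; balance $3,252.12
Installment 6: opening $3,252.12; interest $61.79 → $3,313.91; payment $1,656.95; balance $1,656.96
Installment 7: opening $1,656.96; interest $31.48 → $1,688.44; payment $1,688.44; balance $0.00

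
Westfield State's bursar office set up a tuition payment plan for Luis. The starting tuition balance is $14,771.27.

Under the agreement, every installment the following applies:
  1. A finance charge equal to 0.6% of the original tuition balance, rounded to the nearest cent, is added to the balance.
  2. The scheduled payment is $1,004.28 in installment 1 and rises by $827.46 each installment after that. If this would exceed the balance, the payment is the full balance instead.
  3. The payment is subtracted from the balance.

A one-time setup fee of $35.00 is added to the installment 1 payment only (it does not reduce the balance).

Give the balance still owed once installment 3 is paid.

$9,541.94

Installment 1: opening $14,771.27; interest $88.63 → $14,859.90; payment $1,004.28 (+ $35.00 fee); balance $13,855.62
Installment 2: opening $13,855.62; interest $88.63 → $13,944.25; payment $1,831.74; balance $12,112.51
Installment 3: opening $12,112.51; interest $88.63 → $12,201.14; payment $2,659.20; balance $9,541.94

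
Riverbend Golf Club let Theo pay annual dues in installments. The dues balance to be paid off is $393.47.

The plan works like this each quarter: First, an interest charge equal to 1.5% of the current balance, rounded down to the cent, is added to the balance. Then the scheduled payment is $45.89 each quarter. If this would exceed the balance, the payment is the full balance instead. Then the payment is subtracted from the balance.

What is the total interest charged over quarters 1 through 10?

Quarter 1: $393.47 +$5.90 interest = $399.37; pay $45.89 → $353.48
Quarter 2: $353.48 +$5.30 interest = $358.78; pay $45.89 → $312.89
Quarter 3: $312.89 +$4.69 interest = $317.58; pay $45.89 → $271.69
Quarter 4: $271.69 +$4.07 interest = $275.76; pay $45.89 → $229.87
Quarter 5: $229.87 +$3.44 interest = $233.31; pay $45.89 → $187.42
Quarter 6: $187.42 +$2.81 interest = $190.23; pay $45.89 → $144.34
Quarter 7: $144.34 +$2.16 interest = $146.50; pay $45.89 → $100.61
Quarter 8: $100.61 +$1.50 interest = $102.11; pay $45.89 → $56.22
Quarter 9: $56.22 +$0.84 interest = $57.06; pay $45.89 → $11.17
Quarter 10: $11.17 +$0.16 interest = $11.33; pay $11.33 → $0.00
Total interest: $5.90 + $5.30 + $4.69 + $4.07 + $3.44 + $2.81 + $2.16 + $1.50 + $0.84 + $0.16 = $30.87

$30.87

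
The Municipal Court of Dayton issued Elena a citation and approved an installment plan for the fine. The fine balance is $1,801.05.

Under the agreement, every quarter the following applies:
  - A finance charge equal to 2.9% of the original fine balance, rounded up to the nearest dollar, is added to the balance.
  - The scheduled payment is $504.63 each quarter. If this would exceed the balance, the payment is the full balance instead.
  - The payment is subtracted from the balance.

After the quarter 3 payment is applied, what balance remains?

$446.16

# | Opening | Interest | Payment | End bal
1 | $1,801.05 | $53.00 | $504.63 | $1,349.42
2 | $1,349.42 | $53.00 | $504.63 | $897.79
3 | $897.79 | $53.00 | $504.63 | $446.16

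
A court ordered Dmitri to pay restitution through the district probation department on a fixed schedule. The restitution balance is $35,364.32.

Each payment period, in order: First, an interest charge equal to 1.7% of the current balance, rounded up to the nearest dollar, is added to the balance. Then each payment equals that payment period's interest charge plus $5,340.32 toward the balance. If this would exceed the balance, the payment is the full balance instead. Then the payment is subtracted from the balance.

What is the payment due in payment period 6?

$5,488.32

Payment period 1: $35,364.32 +$602.00 interest = $35,966.32; pay $5,942.32 → $30,024.00
Payment period 2: $30,024.00 +$511.00 interest = $30,535.00; pay $5,851.32 → $24,683.68
Payment period 3: $24,683.68 +$420.00 interest = $25,103.68; pay $5,760.32 → $19,343.36
Payment period 4: $19,343.36 +$329.00 interest = $19,672.36; pay $5,669.32 → $14,003.04
Payment period 5: $14,003.04 +$239.00 interest = $14,242.04; pay $5,579.32 → $8,662.72
Payment period 6: $8,662.72 +$148.00 interest = $8,810.72; pay $5,488.32 → $3,322.40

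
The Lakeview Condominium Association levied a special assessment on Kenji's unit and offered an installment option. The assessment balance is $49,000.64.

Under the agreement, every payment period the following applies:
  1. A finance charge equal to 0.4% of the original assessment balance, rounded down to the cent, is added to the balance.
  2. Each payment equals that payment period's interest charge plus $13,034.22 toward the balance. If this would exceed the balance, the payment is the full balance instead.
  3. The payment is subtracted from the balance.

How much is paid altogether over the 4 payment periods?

$49,784.64

Payment period 1: $49,000.64 +$196.00 interest = $49,196.64; pay $13,230.22 → $35,966.42
Payment period 2: $35,966.42 +$196.00 interest = $36,162.42; pay $13,230.22 → $22,932.20
Payment period 3: $22,932.20 +$196.00 interest = $23,128.20; pay $13,230.22 → $9,897.98
Payment period 4: $9,897.98 +$196.00 interest = $10,093.98; pay $10,093.98 → $0.00
Total paid: $49,784.64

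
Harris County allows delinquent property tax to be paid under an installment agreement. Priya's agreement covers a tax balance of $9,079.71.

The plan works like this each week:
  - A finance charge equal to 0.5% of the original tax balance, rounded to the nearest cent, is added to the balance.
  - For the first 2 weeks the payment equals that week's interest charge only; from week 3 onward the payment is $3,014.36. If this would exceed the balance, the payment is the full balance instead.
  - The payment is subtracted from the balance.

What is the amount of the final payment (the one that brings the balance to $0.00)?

Week 1: $9,079.71 +$45.40 interest = $9,125.11; pay $45.40 → $9,079.71
Week 2: $9,079.71 +$45.40 interest = $9,125.11; pay $45.40 → $9,079.71
Week 3: $9,079.71 +$45.40 interest = $9,125.11; pay $3,014.36 → $6,110.75
Week 4: $6,110.75 +$45.40 interest = $6,156.15; pay $3,014.36 → $3,141.79
Week 5: $3,141.79 +$45.40 interest = $3,187.19; pay $3,014.36 → $172.83
Week 6: $172.83 +$45.40 interest = $218.23; pay $218.23 → $0.00

$218.23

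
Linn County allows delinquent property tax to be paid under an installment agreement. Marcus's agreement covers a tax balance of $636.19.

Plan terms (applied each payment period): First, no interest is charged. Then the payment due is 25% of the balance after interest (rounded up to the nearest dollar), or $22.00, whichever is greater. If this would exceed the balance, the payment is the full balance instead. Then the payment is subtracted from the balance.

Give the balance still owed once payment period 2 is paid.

Payment period 1: opening $636.19; payment $160.00; balance $476.19
Payment period 2: opening $476.19; payment $120.00; balance $356.19

$356.19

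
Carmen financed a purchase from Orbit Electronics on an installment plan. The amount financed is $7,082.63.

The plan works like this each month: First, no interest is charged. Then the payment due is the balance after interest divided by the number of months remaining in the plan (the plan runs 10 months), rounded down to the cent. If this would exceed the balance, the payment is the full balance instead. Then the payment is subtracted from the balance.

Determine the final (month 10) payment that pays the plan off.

$708.27

# | Opening | Payment | End bal
1 | $7,082.63 | $708.26 | $6,374.37
2 | $6,374.37 | $708.26 | $5,666.11
3 | $5,666.11 | $708.26 | $4,957.85
4 | $4,957.85 | $708.26 | $4,249.59
5 | $4,249.59 | $708.26 | $3,541.33
6 | $3,541.33 | $708.26 | $2,833.07
7 | $2,833.07 | $708.26 | $2,124.81
8 | $2,124.81 | $708.27 | $1,416.54
9 | $1,416.54 | $708.27 | $708.27
10 | $708.27 | $708.27 | $0.00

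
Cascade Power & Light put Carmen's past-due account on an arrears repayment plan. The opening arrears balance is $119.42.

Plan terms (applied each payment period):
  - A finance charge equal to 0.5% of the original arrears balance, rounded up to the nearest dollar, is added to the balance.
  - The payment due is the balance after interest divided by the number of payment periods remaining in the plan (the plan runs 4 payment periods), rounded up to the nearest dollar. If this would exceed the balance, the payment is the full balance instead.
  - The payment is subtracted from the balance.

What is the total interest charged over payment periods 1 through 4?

Payment period 1: $119.42 +$1.00 interest = $120.42; pay $31.00 → $89.42
Payment period 2: $89.42 +$1.00 interest = $90.42; pay $31.00 → $59.42
Payment period 3: $59.42 +$1.00 interest = $60.42; pay $31.00 → $29.42
Payment period 4: $29.42 +$1.00 interest = $30.42; pay $30.42 → $0.00
Total interest: $1.00 + $1.00 + $1.00 + $1.00 = $4.00

$4.00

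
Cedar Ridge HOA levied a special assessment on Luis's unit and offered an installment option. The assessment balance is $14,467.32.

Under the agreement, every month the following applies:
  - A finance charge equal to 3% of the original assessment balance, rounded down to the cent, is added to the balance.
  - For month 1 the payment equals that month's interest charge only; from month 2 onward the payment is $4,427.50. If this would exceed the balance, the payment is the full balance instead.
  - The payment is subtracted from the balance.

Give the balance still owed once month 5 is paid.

Month 1: opening $14,467.32; interest $434.01 → $14,901.33; payment $434.01; balance $14,467.32
Month 2: opening $14,467.32; interest $434.01 → $14,901.33; payment $4,427.50; balance $10,473.83
Month 3: opening $10,473.83; interest $434.01 → $10,907.84; payment $4,427.50; balance $6,480.34
Month 4: opening $6,480.34; interest $434.01 → $6,914.35; payment $4,427.50; balance $2,486.85
Month 5: opening $2,486.85; interest $434.01 → $2,920.86; payment $2,920.86; balance $0.00

$0.00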